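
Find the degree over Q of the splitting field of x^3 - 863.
[K : Q] = 6

The roots of x^3 - 863 are ∛863, ω∛863, ω^2∛863 where ω = e^(2πi/3) is a primitive cube root of unity, so K = Q(∛863, ω). Now [Q(∛863):Q] = 3 (since 863 is not a perfect cube, x^3 - 863 is irreducible) and [Q(ω):Q] = 2. Both 2 and 3 divide [K:Q], and [K:Q] ≤ 3·2 = 6, so [K:Q] = 6. (Equivalently: Q(∛863) ⊂ R but ω ∉ R, so [K : Q(∛863)] = 2.)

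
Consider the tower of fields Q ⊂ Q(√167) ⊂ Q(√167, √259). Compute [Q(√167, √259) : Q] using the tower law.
[Q(√167, √259) : Q] = 4

[Q(√167):Q] = 2 (min poly x^2 - 167, irreducible since 167 is squarefree > 1). For the top step, suppose √259 ∈ Q(√167), say √259 = c + d√167 with c, d ∈ Q. Squaring: 259 = c^2 + 167d^2 + 2cd√167. Since √167 ∉ Q this forces 2cd = 0. If d = 0 then √259 = c ∈ Q, contradicting 259 squarefree > 1. If c = 0 then 259 = 167d^2, so 167·259 = (167d)^2 is a perfect square in Q — but 167·259 = 43253 is not a perfect square (since 167 and 259 are distinct squarefree integers). Contradiction. Hence √259 ∉ Q(√167), so x^2 - 259 stays irreducible over Q(√167) and [Q(√167, √259) : Q(√167)] = 2. By the tower law, [Q(√167, √259) : Q] = 2 · 2 = 4.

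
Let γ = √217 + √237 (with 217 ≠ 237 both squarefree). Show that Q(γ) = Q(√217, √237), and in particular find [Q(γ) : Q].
[Q(γ) : Q] = 4 (equivalently, Q(γ) = Q(√217, √237))

Obviously Q(γ) ⊆ Q(√217, √237), and [Q(√217, √237):Q] = 4 (since 217, 237 are distinct squarefree integers > 1 with 51429 not a perfect square). To show equality we compute the minimal polynomial of γ. From γ = √217 + √237: γ^2 = 217 + 2√(51429) + 237 = 454 + 2√(51429), so γ^2 - 454 = 2√(51429); squaring, (γ^2 - 454)^2 = 4·51429, i.e. γ^4 - 908γ^2 + 206116 - 205716 = 0, i.e. γ^4 - 908γ^2 + 400 = 0. So γ is a root of x^4 - 908x^2 + 400. This polynomial is irreducible over Q: it has no rational root (each ±√217 ± √237 is irrational), and any factorization into two quadratics over Q would force √(51429) ∈ Q (pairing opposite roots) or √217, √237 ∈ Q (other pairings), all impossible. Hence [Q(γ):Q] = 4 = [Q(√217, √237):Q], so Q(γ) = Q(√217, √237).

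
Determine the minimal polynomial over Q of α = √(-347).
m_α(x) = x^2 + 347

α satisfies α^2 + 347 = 0, so x^2 + 347 annihilates α. Since d = -347 is squarefree and ≠ 1, it is not a perfect square in Q, so x^2 + 347 has no rational root and is therefore irreducible over Q (a degree-2 polynomial over a field is irreducible iff it has no root). Hence m_α(x) = x^2 + 347.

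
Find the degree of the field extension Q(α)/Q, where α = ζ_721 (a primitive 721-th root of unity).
[Q(α):Q] = 612

The minimal polynomial of ζ_721 over Q is the 721-th cyclotomic polynomial Φ_721(x), which is irreducible over Q and has degree φ(721) = 612. Hence [Q(α):Q] = φ(721) = 612.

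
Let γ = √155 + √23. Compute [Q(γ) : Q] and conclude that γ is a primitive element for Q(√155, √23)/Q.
[Q(γ) : Q] = 4 (equivalently, Q(γ) = Q(√155, √23))

Obviously Q(γ) ⊆ Q(√155, √23), and [Q(√155, √23):Q] = 4 (since 155, 23 are distinct squarefree integers > 1 with 3565 not a perfect square). To show equality we compute the minimal polynomial of γ. From γ = √155 + √23: γ^2 = 155 + 2√(3565) + 23 = 178 + 2√(3565), so γ^2 - 178 = 2√(3565); squaring, (γ^2 - 178)^2 = 4·3565, i.e. γ^4 - 356γ^2 + 31684 - 14260 = 0, i.e. γ^4 - 356γ^2 + 17424 = 0. So γ is a root of x^4 - 356x^2 + 17424. This polynomial is irreducible over Q: it has no rational root (each ±√155 ± √23 is irrational), and any factorization into two quadratics over Q would force √(3565) ∈ Q (pairing opposite roots) or √155, √23 ∈ Q (other pairings), all impossible. Hence [Q(γ):Q] = 4 = [Q(√155, √23):Q], so Q(γ) = Q(√155, √23).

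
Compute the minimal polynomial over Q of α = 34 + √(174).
m_α(x) = x^2 - 68x + 982

From α - 34 = √(174), squaring gives (α - 34)^2 = 174, i.e. α^2 - 68α + 1156 = 174, so α^2 - 68α + 982 = 0. The discriminant of x^2 - 68x + 982 is (-68)^2 - 4·(982) = 4624 - 3928 = 696, and 4·(174) is not a perfect square in Q since 174 is squarefree and ≠ 1. Hence x^2 - 68x + 982 is irreducible over Q and is the minimal polynomial of α.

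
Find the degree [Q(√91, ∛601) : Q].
[Q(√91, ∛601) : Q] = 6

Let L = Q(√91, ∛601). Since Q(√91) ⊂ L and [Q(√91):Q] = 2, the tower law gives 2 | [L:Q]. Likewise Q(∛601) ⊂ L with [Q(∛601):Q] = 3 (because 601 is not a perfect cube), so 3 | [L:Q]. As gcd(2,3) = 1, [L:Q] is divisible by 6. Conversely L is generated over Q by √91 and ∛601, so [L:Q] ≤ 2·3 = 6. Therefore [Q(√91, ∛601) : Q] = 6.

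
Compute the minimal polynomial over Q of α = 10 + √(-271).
m_α(x) = x^2 - 20x + 371

From α - 10 = √(-271), squaring gives (α - 10)^2 = -271, i.e. α^2 - 20α + 100 = -271, so α^2 - 20α + 371 = 0. The discriminant of x^2 - 20x + 371 is (-20)^2 - 4·(371) = 400 - 1484 = -1084, and 4·(-271) is not a perfect square in Q since -271 is squarefree and ≠ 1. Hence x^2 - 20x + 371 is irreducible over Q and is the minimal polynomial of α.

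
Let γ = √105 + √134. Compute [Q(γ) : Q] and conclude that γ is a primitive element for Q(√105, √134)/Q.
[Q(γ) : Q] = 4 (equivalently, Q(γ) = Q(√105, √134))

Obviously Q(γ) ⊆ Q(√105, √134), and [Q(√105, √134):Q] = 4 (since 105, 134 are distinct squarefree integers > 1 with 14070 not a perfect square). To show equality we compute the minimal polynomial of γ. From γ = √105 + √134: γ^2 = 105 + 2√(14070) + 134 = 239 + 2√(14070), so γ^2 - 239 = 2√(14070); squaring, (γ^2 - 239)^2 = 4·14070, i.e. γ^4 - 478γ^2 + 57121 - 56280 = 0, i.e. γ^4 - 478γ^2 + 841 = 0. So γ is a root of x^4 - 478x^2 + 841. This polynomial is irreducible over Q: it has no rational root (each ±√105 ± √134 is irrational), and any factorization into two quadratics over Q would force √(14070) ∈ Q (pairing opposite roots) or √105, √134 ∈ Q (other pairings), all impossible. Hence [Q(γ):Q] = 4 = [Q(√105, √134):Q], so Q(γ) = Q(√105, √134).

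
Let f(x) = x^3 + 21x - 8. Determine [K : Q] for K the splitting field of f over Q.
[K : Q] = 6

By the rational root test, any rational root of the monic integer polynomial f(x) = x^3 + 21x - 8 must be an integer dividing the constant term -8, i.e. one of ±{1, 2, 4, 8}. Evaluating: f(1) = 14, f(-1) = -30, f(2) = 42, f(-2) = -58, f(4) = 140, f(-4) = -156, f(8) = 672, f(-8) = -688; none is 0, so f has no rational root and is therefore irreducible over Q (a cubic with no linear factor over a field is irreducible). For an irreducible cubic, the Galois group is A_3 or S_3 according as the discriminant disc(f) = -4a^3 - 27b^2 = -4·(21)^3 - 27·(-8)^2 = -38772 is or is not a square in Q. Here disc(f) = -38772 is not a perfect square in Q, so the Galois group of f over Q is not contained in A_3 and must be all of S_3. The splitting field has degree |S_3| = 6 over Q, so [K : Q] = 6.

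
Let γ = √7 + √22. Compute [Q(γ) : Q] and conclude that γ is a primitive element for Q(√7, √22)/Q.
[Q(γ) : Q] = 4 (equivalently, Q(γ) = Q(√7, √22))

Obviously Q(γ) ⊆ Q(√7, √22), and [Q(√7, √22):Q] = 4 (since 7, 22 are distinct squarefree integers > 1 with 154 not a perfect square). To show equality we compute the minimal polynomial of γ. From γ = √7 + √22: γ^2 = 7 + 2√(154) + 22 = 29 + 2√(154), so γ^2 - 29 = 2√(154); squaring, (γ^2 - 29)^2 = 4·154, i.e. γ^4 - 58γ^2 + 841 - 616 = 0, i.e. γ^4 - 58γ^2 + 225 = 0. So γ is a root of x^4 - 58x^2 + 225. This polynomial is irreducible over Q: it has no rational root (each ±√7 ± √22 is irrational), and any factorization into two quadratics over Q would force √(154) ∈ Q (pairing opposite roots) or √7, √22 ∈ Q (other pairings), all impossible. Hence [Q(γ):Q] = 4 = [Q(√7, √22):Q], so Q(γ) = Q(√7, √22).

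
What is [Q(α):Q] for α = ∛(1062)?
[Q(α):Q] = 3

The minimal polynomial of α is x^3 - 1062, irreducible over Q since 1062 is not a perfect cube (so x^3 - 1062 has no rational root). Hence [Q(α):Q] = deg(m_α) = 3.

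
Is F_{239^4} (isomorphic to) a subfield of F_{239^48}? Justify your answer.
Yes: F_{239^4} is a subfield of F_{239^48}

F_{p^m} embeds in F_{p^n} iff m | n (since F_{p^n} is the splitting field of x^(p^n) - x, and F_{p^m} ⊂ F_{p^n} forces p^n to be a power of p^m, i.e. m | n; conversely if m | n then every root of x^(p^m) - x is a root of x^(p^n) - x). Here 4 | 48 (since 48 = 12·4), so F_{239^4} is a subfield of F_{239^48}, and [F_{239^48} : F_{239^4}] = 48/4 = 12.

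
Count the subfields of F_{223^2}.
F_{223^2} has 2 subfields

The subfields of F_{p^n} are exactly the fields F_{p^d} for d | n (each is the fixed field of the unique index-d subgroup of Gal(F_{p^n}/F_p) ≅ Z/nZ). The divisors of n = 2 are {1, 2}, giving 2 subfields: F_{223^1}, F_{223^2}.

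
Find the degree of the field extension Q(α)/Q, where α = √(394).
[Q(α):Q] = 2

[Q(α):Q] equals the degree of the minimal polynomial of α. Here α^2 = 394 and x^2 - 394 is irreducible (d = 394 is squarefree, ≠ 1, hence not a square), so deg(m_α) = 2. Thus [Q(α):Q] = 2.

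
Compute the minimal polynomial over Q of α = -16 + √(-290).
m_α(x) = x^2 + 32x + 546

From α + 16 = √(-290), squaring gives (α + 16)^2 = -290, i.e. α^2 + 32α + 256 = -290, so α^2 + 32α + 546 = 0. The discriminant of x^2 + 32x + 546 is (32)^2 - 4·(546) = 1024 - 2184 = -1160, and 4·(-290) is not a perfect square in Q since -290 is squarefree and ≠ 1. Hence x^2 + 32x + 546 is irreducible over Q and is the minimal polynomial of α.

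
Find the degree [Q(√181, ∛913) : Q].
[Q(√181, ∛913) : Q] = 6

Let L = Q(√181, ∛913). Since Q(√181) ⊂ L and [Q(√181):Q] = 2, the tower law gives 2 | [L:Q]. Likewise Q(∛913) ⊂ L with [Q(∛913):Q] = 3 (because 913 is not a perfect cube), so 3 | [L:Q]. As gcd(2,3) = 1, [L:Q] is divisible by 6. Conversely L is generated over Q by √181 and ∛913, so [L:Q] ≤ 2·3 = 6. Therefore [Q(√181, ∛913) : Q] = 6.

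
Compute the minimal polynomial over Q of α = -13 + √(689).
m_α(x) = x^2 + 26x - 520

From α + 13 = √(689), squaring gives (α + 13)^2 = 689, i.e. α^2 + 26α + 169 = 689, so α^2 + 26α - 520 = 0. The discriminant of x^2 + 26x - 520 is (26)^2 - 4·(-520) = 676 + 2080 = 2756, and 4·(689) is not a perfect square in Q since 689 is squarefree and ≠ 1. Hence x^2 + 26x - 520 is irreducible over Q and is the minimal polynomial of α.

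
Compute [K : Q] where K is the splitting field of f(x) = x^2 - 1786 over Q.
[K : Q] = 2

f(x) = x^2 - 1786 factors as (x - √1786)(x + √1786). The splitting field is K = Q(√1786). Since 1786 is squarefree and > 1, it is not a perfect square, so x^2 - 1786 is irreducible over Q and [Q(√1786) : Q] = 2. Hence [K : Q] = 2.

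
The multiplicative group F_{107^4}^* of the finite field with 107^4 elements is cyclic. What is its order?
|F_{107^4}^*| = 131079600

F_{107^4} has 107^4 = 131079601 elements; its multiplicative group consists of all nonzero elements, so |F_{107^4}^*| = 131079601 - 1 = 131079600. (It is cyclic since any finite subgroup of the multiplicative group of a field is cyclic.)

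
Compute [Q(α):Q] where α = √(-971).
[Q(α):Q] = 2

[Q(α):Q] equals the degree of the minimal polynomial of α. Here α^2 = -971 and x^2 + 971 is irreducible (d = -971 is squarefree, ≠ 1, hence not a square), so deg(m_α) = 2. Thus [Q(α):Q] = 2.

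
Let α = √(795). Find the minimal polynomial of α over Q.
m_α(x) = x^2 - 795

α satisfies α^2 - 795 = 0, so x^2 - 795 annihilates α. Since d = 795 is squarefree and ≠ 1, it is not a perfect square in Q, so x^2 - 795 has no rational root and is therefore irreducible over Q (a degree-2 polynomial over a field is irreducible iff it has no root). Hence m_α(x) = x^2 - 795.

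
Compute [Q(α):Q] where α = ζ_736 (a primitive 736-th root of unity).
[Q(α):Q] = 352

The minimal polynomial of ζ_736 over Q is the 736-th cyclotomic polynomial Φ_736(x), which is irreducible over Q and has degree φ(736) = 352. Hence [Q(α):Q] = φ(736) = 352.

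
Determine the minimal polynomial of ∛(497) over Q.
m_α(x) = x^3 - 497

α satisfies α^3 = 497, so x^3 - 497 annihilates α. By the rational root test, a rational root p/q (in lowest terms) of x^3 - 497 would satisfy p^3 = 497 q^3, forcing q = 1 and p^3 = 497; but 497 is not a perfect cube, contradiction. A monic cubic over Q with no rational root is irreducible (any nontrivial factorization would include a linear factor). Hence x^3 - 497 is the minimal polynomial of α, and in particular [Q(α):Q] = 3.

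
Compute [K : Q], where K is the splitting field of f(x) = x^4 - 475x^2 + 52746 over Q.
[K : Q] = 4

Solving the quadratic in x^2: x^2 = (475 ± √(475^2 - 4·52746))/2 = (475 ± √14641)/2 = (475 ± 121)/2, giving x^2 = 298 or x^2 = 177. So f(x) = (x^2 - 298)(x^2 - 177) and the roots of f are ±√298, ±√177. Hence the splitting field is K = Q(√298, √177). Since 298 and 177 are distinct squarefree integers > 1, their product 52746 is not a perfect square, so √177 ∉ Q(√298). By the tower law [K:Q] = [Q(√298,√177):Q(√298)] · [Q(√298):Q] = 2 · 2 = 4.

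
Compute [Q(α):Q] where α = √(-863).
[Q(α):Q] = 2

[Q(α):Q] equals the degree of the minimal polynomial of α. Here α^2 = -863 and x^2 + 863 is irreducible (d = -863 is squarefree, ≠ 1, hence not a square), so deg(m_α) = 2. Thus [Q(α):Q] = 2.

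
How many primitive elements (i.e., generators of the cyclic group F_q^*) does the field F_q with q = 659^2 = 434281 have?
There are φ(434280) = 88320 primitive elements

F_q^* is cyclic of order q - 1 = 434280. A cyclic group of order m has exactly φ(m) generators. Here m = 434280 = 2^3 · 3 · 5 · 7 · 11 · 47, so the number of primitive elements is φ(434280) = 88320.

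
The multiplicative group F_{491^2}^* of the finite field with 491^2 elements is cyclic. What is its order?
|F_{491^2}^*| = 241080

F_{491^2} has 491^2 = 241081 elements; its multiplicative group consists of all nonzero elements, so |F_{491^2}^*| = 241081 - 1 = 241080. (It is cyclic since any finite subgroup of the multiplicative group of a field is cyclic.)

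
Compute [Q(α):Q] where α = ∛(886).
[Q(α):Q] = 3

The minimal polynomial of α is x^3 - 886, irreducible over Q since 886 is not a perfect cube (so x^3 - 886 has no rational root). Hence [Q(α):Q] = deg(m_α) = 3.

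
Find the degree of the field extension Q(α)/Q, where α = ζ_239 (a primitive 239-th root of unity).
[Q(α):Q] = 238

The minimal polynomial of ζ_239 over Q is the 239-th cyclotomic polynomial Φ_239(x), which is irreducible over Q and has degree φ(239) = 238. Hence [Q(α):Q] = φ(239) = 238.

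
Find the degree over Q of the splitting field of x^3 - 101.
[K : Q] = 6

The roots of x^3 - 101 are ∛101, ω∛101, ω^2∛101 where ω = e^(2πi/3) is a primitive cube root of unity, so K = Q(∛101, ω). Now [Q(∛101):Q] = 3 (since 101 is not a perfect cube, x^3 - 101 is irreducible) and [Q(ω):Q] = 2. Both 2 and 3 divide [K:Q], and [K:Q] ≤ 3·2 = 6, so [K:Q] = 6. (Equivalently: Q(∛101) ⊂ R but ω ∉ R, so [K : Q(∛101)] = 2.)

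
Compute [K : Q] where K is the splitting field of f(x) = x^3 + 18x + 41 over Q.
[K : Q] = 6

By the rational root test, any rational root of the monic integer polynomial f(x) = x^3 + 18x + 41 must be an integer dividing the constant term 41, i.e. one of ±{1, 41}. Evaluating: f(1) = 60, f(-1) = 22, f(41) = 69700, f(-41) = -69618; none is 0, so f has no rational root and is therefore irreducible over Q (a cubic with no linear factor over a field is irreducible). For an irreducible cubic, the Galois group is A_3 or S_3 according as the discriminant disc(f) = -4a^3 - 27b^2 = -4·(18)^3 - 27·(41)^2 = -68715 is or is not a square in Q. Here disc(f) = -68715 is not a perfect square in Q, so the Galois group of f over Q is not contained in A_3 and must be all of S_3. The splitting field has degree |S_3| = 6 over Q, so [K : Q] = 6.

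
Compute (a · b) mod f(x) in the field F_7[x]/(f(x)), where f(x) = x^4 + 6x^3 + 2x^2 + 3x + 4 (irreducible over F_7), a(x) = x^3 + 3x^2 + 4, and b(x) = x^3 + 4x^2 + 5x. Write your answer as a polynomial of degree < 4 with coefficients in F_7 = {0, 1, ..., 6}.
a · b ≡ 2x^3 + 5x^2 + 3x + 6 (mod f(x))

Multiply in F_7[x]: a(x)·b(x) = (x^3 + 3x^2 + 4)·(x^3 + 4x^2 + 5x) = x^6 + 3x^4 + 5x^3 + 2x^2 + 6x. This has degree ≥ 4, so divide by f(x) over F_7: x^6 + 3x^4 + 5x^3 + 2x^2 + 6x = (x^2 + x + 2)·(x^4 + 6x^3 + 2x^2 + 3x + 4) + (2x^3 + 5x^2 + 3x + 6). Hence a·b ≡ 2x^3 + 5x^2 + 3x + 6 (mod f). (F_7[x]/(f) is a field with 7^4 = 2401 elements since f is irreducible of degree 4.)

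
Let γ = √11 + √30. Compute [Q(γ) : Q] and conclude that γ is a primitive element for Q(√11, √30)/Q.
[Q(γ) : Q] = 4 (equivalently, Q(γ) = Q(√11, √30))

Obviously Q(γ) ⊆ Q(√11, √30), and [Q(√11, √30):Q] = 4 (since 11, 30 are distinct squarefree integers > 1 with 330 not a perfect square). To show equality we compute the minimal polynomial of γ. From γ = √11 + √30: γ^2 = 11 + 2√(330) + 30 = 41 + 2√(330), so γ^2 - 41 = 2√(330); squaring, (γ^2 - 41)^2 = 4·330, i.e. γ^4 - 82γ^2 + 1681 - 1320 = 0, i.e. γ^4 - 82γ^2 + 361 = 0. So γ is a root of x^4 - 82x^2 + 361. This polynomial is irreducible over Q: it has no rational root (each ±√11 ± √30 is irrational), and any factorization into two quadratics over Q would force √(330) ∈ Q (pairing opposite roots) or √11, √30 ∈ Q (other pairings), all impossible. Hence [Q(γ):Q] = 4 = [Q(√11, √30):Q], so Q(γ) = Q(√11, √30).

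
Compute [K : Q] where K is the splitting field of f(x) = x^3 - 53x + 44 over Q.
[K : Q] = 6

By the rational root test, any rational root of the monic integer polynomial f(x) = x^3 - 53x + 44 must be an integer dividing the constant term 44, i.e. one of ±{1, 2, 4, 11, 22, 44}. Evaluating: f(1) = -8, f(-1) = 96, f(2) = -54, f(-2) = 142, f(4) = -104, f(-4) = 192, f(11) = 792, f(-11) = -704, f(22) = 9526, f(-22) = -9438, f(44) = 82896, f(-44) = -82808; none is 0, so f has no rational root and is therefore irreducible over Q (a cubic with no linear factor over a field is irreducible). For an irreducible cubic, the Galois group is A_3 or S_3 according as the discriminant disc(f) = -4a^3 - 27b^2 = -4·(-53)^3 - 27·(44)^2 = 543236 is or is not a square in Q. Here disc(f) = 543236 is not a perfect square in Q, so the Galois group of f over Q is not contained in A_3 and must be all of S_3. The splitting field has degree |S_3| = 6 over Q, so [K : Q] = 6.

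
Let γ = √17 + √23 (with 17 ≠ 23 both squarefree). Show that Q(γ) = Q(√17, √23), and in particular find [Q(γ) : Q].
[Q(γ) : Q] = 4 (equivalently, Q(γ) = Q(√17, √23))

Obviously Q(γ) ⊆ Q(√17, √23), and [Q(√17, √23):Q] = 4 (since 17, 23 are distinct squarefree integers > 1 with 391 not a perfect square). To show equality we compute the minimal polynomial of γ. From γ = √17 + √23: γ^2 = 17 + 2√(391) + 23 = 40 + 2√(391), so γ^2 - 40 = 2√(391); squaring, (γ^2 - 40)^2 = 4·391, i.e. γ^4 - 80γ^2 + 1600 - 1564 = 0, i.e. γ^4 - 80γ^2 + 36 = 0. So γ is a root of x^4 - 80x^2 + 36. This polynomial is irreducible over Q: it has no rational root (each ±√17 ± √23 is irrational), and any factorization into two quadratics over Q would force √(391) ∈ Q (pairing opposite roots) or √17, √23 ∈ Q (other pairings), all impossible. Hence [Q(γ):Q] = 4 = [Q(√17, √23):Q], so Q(γ) = Q(√17, √23).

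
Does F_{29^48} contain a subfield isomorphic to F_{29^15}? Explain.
No: F_{29^15} is not a subfield of F_{29^48}

F_{p^m} embeds in F_{p^n} iff m | n. Here 15 ∤ 48 (since 48 = 3·15 + 3 with remainder 3 ≠ 0), so F_{29^15} is not a subfield of F_{29^48}. Equivalently: if it were, the tower law would give 15 = [F_{29^15}:F_29] dividing [F_{29^48}:F_29] = 48, contradiction.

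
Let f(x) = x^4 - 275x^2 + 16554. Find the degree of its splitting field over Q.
[K : Q] = 4

Solving the quadratic in x^2: x^2 = (275 ± √(275^2 - 4·16554))/2 = (275 ± √9409)/2 = (275 ± 97)/2, giving x^2 = 186 or x^2 = 89. So f(x) = (x^2 - 186)(x^2 - 89) and the roots of f are ±√186, ±√89. Hence the splitting field is K = Q(√186, √89). Since 186 and 89 are distinct squarefree integers > 1, their product 16554 is not a perfect square, so √89 ∉ Q(√186). By the tower law [K:Q] = [Q(√186,√89):Q(√186)] · [Q(√186):Q] = 2 · 2 = 4.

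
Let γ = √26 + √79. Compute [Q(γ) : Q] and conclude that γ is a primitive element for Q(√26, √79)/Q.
[Q(γ) : Q] = 4 (equivalently, Q(γ) = Q(√26, √79))

Obviously Q(γ) ⊆ Q(√26, √79), and [Q(√26, √79):Q] = 4 (since 26, 79 are distinct squarefree integers > 1 with 2054 not a perfect square). To show equality we compute the minimal polynomial of γ. From γ = √26 + √79: γ^2 = 26 + 2√(2054) + 79 = 105 + 2√(2054), so γ^2 - 105 = 2√(2054); squaring, (γ^2 - 105)^2 = 4·2054, i.e. γ^4 - 210γ^2 + 11025 - 8216 = 0, i.e. γ^4 - 210γ^2 + 2809 = 0. So γ is a root of x^4 - 210x^2 + 2809. This polynomial is irreducible over Q: it has no rational root (each ±√26 ± √79 is irrational), and any factorization into two quadratics over Q would force √(2054) ∈ Q (pairing opposite roots) or √26, √79 ∈ Q (other pairings), all impossible. Hence [Q(γ):Q] = 4 = [Q(√26, √79):Q], so Q(γ) = Q(√26, √79).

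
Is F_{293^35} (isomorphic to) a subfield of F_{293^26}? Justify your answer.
No: F_{293^35} is not a subfield of F_{293^26}

F_{p^m} embeds in F_{p^n} iff m | n. Here 35 ∤ 26 (since 26 = 0·35 + 26 with remainder 26 ≠ 0), so F_{293^35} is not a subfield of F_{293^26}. Equivalently: if it were, the tower law would give 35 = [F_{293^35}:F_293] dividing [F_{293^26}:F_293] = 26, contradiction.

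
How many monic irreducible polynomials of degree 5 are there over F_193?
There are 53557036800 monic irreducible polynomials of degree 5 over F_193

Each element of F_{193^5} that lies in no proper subfield is a root of exactly one monic irreducible of degree 5 over F_193, and each such polynomial has 5 distinct roots in F_{193^5}. By Möbius inversion the count is N_193(5) = (1/5) Σ_{d|5} μ(5/d) · 193^d = (1/5)(μ(5)·193^1 + μ(1)·193^5) = 267785184000/5 = 53557036800.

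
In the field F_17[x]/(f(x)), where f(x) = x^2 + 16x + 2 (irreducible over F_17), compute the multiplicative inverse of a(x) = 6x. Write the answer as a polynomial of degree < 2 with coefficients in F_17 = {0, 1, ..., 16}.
a(x)^(-1) ≡ 7x + 10 (mod f(x))

Since f is irreducible over F_17, F_17[x]/(f) is a field and a(x) ≠ 0 has an inverse. Apply the extended Euclidean algorithm to f(x) and a(x) in F_17[x]: f(x) = (3x + 14)·a(x) + (2). The last nonzero remainder is the constant 2 = gcd(f, a) in F_17. Back-substituting through the division chain expresses 2 = s(x)·a(x) + t(x)·f(x) with s(x) ≡ 14x + 3 (mod f), so (14x + 3)·a(x) ≡ 2 (mod f). Multiplying by 2^(-1) ≡ 9 in F_17 gives a(x)^(-1) ≡ 9·(14x + 3) ≡ 7x + 10 (mod f). Check: (6x)·(7x + 10) = 8x^2 + 9x ≡ 1 (mod x^2 + 16x + 2).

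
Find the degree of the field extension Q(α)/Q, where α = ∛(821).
[Q(α):Q] = 3

The minimal polynomial of α is x^3 - 821, irreducible over Q since 821 is not a perfect cube (so x^3 - 821 has no rational root). Hence [Q(α):Q] = deg(m_α) = 3.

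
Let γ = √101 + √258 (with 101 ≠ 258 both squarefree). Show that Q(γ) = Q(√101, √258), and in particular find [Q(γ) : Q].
[Q(γ) : Q] = 4 (equivalently, Q(γ) = Q(√101, √258))

Obviously Q(γ) ⊆ Q(√101, √258), and [Q(√101, √258):Q] = 4 (since 101, 258 are distinct squarefree integers > 1 with 26058 not a perfect square). To show equality we compute the minimal polynomial of γ. From γ = √101 + √258: γ^2 = 101 + 2√(26058) + 258 = 359 + 2√(26058), so γ^2 - 359 = 2√(26058); squaring, (γ^2 - 359)^2 = 4·26058, i.e. γ^4 - 718γ^2 + 128881 - 104232 = 0, i.e. γ^4 - 718γ^2 + 24649 = 0. So γ is a root of x^4 - 718x^2 + 24649. This polynomial is irreducible over Q: it has no rational root (each ±√101 ± √258 is irrational), and any factorization into two quadratics over Q would force √(26058) ∈ Q (pairing opposite roots) or √101, √258 ∈ Q (other pairings), all impossible. Hence [Q(γ):Q] = 4 = [Q(√101, √258):Q], so Q(γ) = Q(√101, √258).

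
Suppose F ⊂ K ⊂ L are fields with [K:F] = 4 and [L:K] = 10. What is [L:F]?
[L:F] = 40

The tower law says that for any tower of field extensions F ⊂ K ⊂ L with finite degrees, [L:F] = [L:K] · [K:F]. Here this gives [L:F] = 10 · 4 = 40.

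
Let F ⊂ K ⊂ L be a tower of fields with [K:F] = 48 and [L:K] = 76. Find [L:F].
[L:F] = 3648

The tower law says that for any tower of field extensions F ⊂ K ⊂ L with finite degrees, [L:F] = [L:K] · [K:F]. Here this gives [L:F] = 76 · 48 = 3648.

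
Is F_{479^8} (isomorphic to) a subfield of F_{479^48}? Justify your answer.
Yes: F_{479^8} is a subfield of F_{479^48}

F_{p^m} embeds in F_{p^n} iff m | n (since F_{p^n} is the splitting field of x^(p^n) - x, and F_{p^m} ⊂ F_{p^n} forces p^n to be a power of p^m, i.e. m | n; conversely if m | n then every root of x^(p^m) - x is a root of x^(p^n) - x). Here 8 | 48 (since 48 = 6·8), so F_{479^8} is a subfield of F_{479^48}, and [F_{479^48} : F_{479^8}] = 48/8 = 6.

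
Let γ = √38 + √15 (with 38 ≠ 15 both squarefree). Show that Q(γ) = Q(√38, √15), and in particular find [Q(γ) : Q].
[Q(γ) : Q] = 4 (equivalently, Q(γ) = Q(√38, √15))

Obviously Q(γ) ⊆ Q(√38, √15), and [Q(√38, √15):Q] = 4 (since 38, 15 are distinct squarefree integers > 1 with 570 not a perfect square). To show equality we compute the minimal polynomial of γ. From γ = √38 + √15: γ^2 = 38 + 2√(570) + 15 = 53 + 2√(570), so γ^2 - 53 = 2√(570); squaring, (γ^2 - 53)^2 = 4·570, i.e. γ^4 - 106γ^2 + 2809 - 2280 = 0, i.e. γ^4 - 106γ^2 + 529 = 0. So γ is a root of x^4 - 106x^2 + 529. This polynomial is irreducible over Q: it has no rational root (each ±√38 ± √15 is irrational), and any factorization into two quadratics over Q would force √(570) ∈ Q (pairing opposite roots) or √38, √15 ∈ Q (other pairings), all impossible. Hence [Q(γ):Q] = 4 = [Q(√38, √15):Q], so Q(γ) = Q(√38, √15).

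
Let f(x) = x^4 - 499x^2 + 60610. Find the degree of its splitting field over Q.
[K : Q] = 4

Solving the quadratic in x^2: x^2 = (499 ± √(499^2 - 4·60610))/2 = (499 ± √6561)/2 = (499 ± 81)/2, giving x^2 = 290 or x^2 = 209. So f(x) = (x^2 - 290)(x^2 - 209) and the roots of f are ±√290, ±√209. Hence the splitting field is K = Q(√290, √209). Since 290 and 209 are distinct squarefree integers > 1, their product 60610 is not a perfect square, so √209 ∉ Q(√290). By the tower law [K:Q] = [Q(√290,√209):Q(√290)] · [Q(√290):Q] = 2 · 2 = 4.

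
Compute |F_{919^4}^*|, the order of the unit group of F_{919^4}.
|F_{919^4}^*| = 713283282720

F_{919^4} has 919^4 = 713283282721 elements; its multiplicative group consists of all nonzero elements, so |F_{919^4}^*| = 713283282721 - 1 = 713283282720. (It is cyclic since any finite subgroup of the multiplicative group of a field is cyclic.)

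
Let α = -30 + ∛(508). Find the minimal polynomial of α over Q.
m_α(x) = x^3 + 90x^2 + 2700x + 26492

Set β = α + 30 = ∛(508), so β^3 = 508. Then (α + 30)^3 - 508 = 0, i.e. α is a root of g(x) = (x + 30)^3 - 508 = x^3 + 90x^2 + 2700x + 26492. Since g(x) = h(x + 30) where h(x) = x^3 - 508, and h is irreducible over Q (because 508 is not a perfect cube, so h has no rational root, and a monic cubic with no rational root is irreducible), g is also irreducible (irreducibility is preserved under the substitution x → x + 30). Hence m_α(x) = x^3 + 90x^2 + 2700x + 26492.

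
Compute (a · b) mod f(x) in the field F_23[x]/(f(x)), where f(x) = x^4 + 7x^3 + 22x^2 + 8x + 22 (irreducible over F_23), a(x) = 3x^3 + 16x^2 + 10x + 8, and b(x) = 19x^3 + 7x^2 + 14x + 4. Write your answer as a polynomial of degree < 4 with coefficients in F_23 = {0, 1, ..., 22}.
a · b ≡ 4x^3 + 11x^2 + 17x + 8 (mod f(x))

Multiply in F_23[x]: a(x)·b(x) = (3x^3 + 16x^2 + 10x + 8)·(19x^3 + 7x^2 + 14x + 4) = 11x^6 + 3x^5 + 22x^4 + 21x^3 + 7x^2 + 14x + 9. This has degree ≥ 4, so divide by f(x) over F_23: 11x^6 + 3x^5 + 22x^4 + 21x^3 + 7x^2 + 14x + 9 = (11x^2 + 18x + 22)·(x^4 + 7x^3 + 22x^2 + 8x + 22) + (4x^3 + 11x^2 + 17x + 8). Hence a·b ≡ 4x^3 + 11x^2 + 17x + 8 (mod f). (F_23[x]/(f) is a field with 23^4 = 279841 elements since f is irreducible of degree 4.)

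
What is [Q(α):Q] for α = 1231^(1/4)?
[Q(α):Q] = 4

α is a root of x^4 - 1231. By Eisenstein's criterion at the prime p = 1231 (which divides the constant term 1231 but p^2 = 1515361 does not, since 1231 is squarefree), x^4 - 1231 is irreducible over Q. Hence [Q(α):Q] = 4.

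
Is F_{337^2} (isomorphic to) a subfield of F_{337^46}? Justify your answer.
Yes: F_{337^2} is a subfield of F_{337^46}

F_{p^m} embeds in F_{p^n} iff m | n (since F_{p^n} is the splitting field of x^(p^n) - x, and F_{p^m} ⊂ F_{p^n} forces p^n to be a power of p^m, i.e. m | n; conversely if m | n then every root of x^(p^m) - x is a root of x^(p^n) - x). Here 2 | 46 (since 46 = 23·2), so F_{337^2} is a subfield of F_{337^46}, and [F_{337^46} : F_{337^2}] = 46/2 = 23.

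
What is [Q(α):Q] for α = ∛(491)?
[Q(α):Q] = 3

The minimal polynomial of α is x^3 - 491, irreducible over Q since 491 is not a perfect cube (so x^3 - 491 has no rational root). Hence [Q(α):Q] = deg(m_α) = 3.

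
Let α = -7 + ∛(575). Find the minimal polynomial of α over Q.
m_α(x) = x^3 + 21x^2 + 147x - 232

Set β = α + 7 = ∛(575), so β^3 = 575. Then (α + 7)^3 - 575 = 0, i.e. α is a root of g(x) = (x + 7)^3 - 575 = x^3 + 21x^2 + 147x - 232. Since g(x) = h(x + 7) where h(x) = x^3 - 575, and h is irreducible over Q (because 575 is not a perfect cube, so h has no rational root, and a monic cubic with no rational root is irreducible), g is also irreducible (irreducibility is preserved under the substitution x → x + 7). Hence m_α(x) = x^3 + 21x^2 + 147x - 232.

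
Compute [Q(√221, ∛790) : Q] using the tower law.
[Q(√221, ∛790) : Q] = 6

Let L = Q(√221, ∛790). Since Q(√221) ⊂ L and [Q(√221):Q] = 2, the tower law gives 2 | [L:Q]. Likewise Q(∛790) ⊂ L with [Q(∛790):Q] = 3 (because 790 is not a perfect cube), so 3 | [L:Q]. As gcd(2,3) = 1, [L:Q] is divisible by 6. Conversely L is generated over Q by √221 and ∛790, so [L:Q] ≤ 2·3 = 6. Therefore [Q(√221, ∛790) : Q] = 6.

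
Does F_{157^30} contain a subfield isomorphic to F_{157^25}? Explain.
No: F_{157^25} is not a subfield of F_{157^30}

F_{p^m} embeds in F_{p^n} iff m | n. Here 25 ∤ 30 (since 30 = 1·25 + 5 with remainder 5 ≠ 0), so F_{157^25} is not a subfield of F_{157^30}. Equivalently: if it were, the tower law would give 25 = [F_{157^25}:F_157] dividing [F_{157^30}:F_157] = 30, contradiction.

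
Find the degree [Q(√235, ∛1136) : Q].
[Q(√235, ∛1136) : Q] = 6

Let L = Q(√235, ∛1136). Since Q(√235) ⊂ L and [Q(√235):Q] = 2, the tower law gives 2 | [L:Q]. Likewise Q(∛1136) ⊂ L with [Q(∛1136):Q] = 3 (because 1136 is not a perfect cube), so 3 | [L:Q]. As gcd(2,3) = 1, [L:Q] is divisible by 6. Conversely L is generated over Q by √235 and ∛1136, so [L:Q] ≤ 2·3 = 6. Therefore [Q(√235, ∛1136) : Q] = 6.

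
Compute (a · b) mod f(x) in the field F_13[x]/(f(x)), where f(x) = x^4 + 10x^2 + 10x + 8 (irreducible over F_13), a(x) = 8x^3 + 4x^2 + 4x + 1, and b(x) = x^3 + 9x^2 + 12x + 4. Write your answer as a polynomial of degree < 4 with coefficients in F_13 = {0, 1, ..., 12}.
a · b ≡ 5x^3 + 2x^2 + 4x + 11 (mod f(x))

Multiply in F_13[x]: a(x)·b(x) = (8x^3 + 4x^2 + 4x + 1)·(x^3 + 9x^2 + 12x + 4) = 8x^6 + 11x^5 + 6x^4 + 8x^2 + 2x + 4. This has degree ≥ 4, so divide by f(x) over F_13: 8x^6 + 11x^5 + 6x^4 + 8x^2 + 2x + 4 = (8x^2 + 11x + 4)·(x^4 + 10x^2 + 10x + 8) + (5x^3 + 2x^2 + 4x + 11). Hence a·b ≡ 5x^3 + 2x^2 + 4x + 11 (mod f). (F_13[x]/(f) is a field with 13^4 = 28561 elements since f is irreducible of degree 4.)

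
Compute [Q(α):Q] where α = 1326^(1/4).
[Q(α):Q] = 4

α is a root of x^4 - 1326. By Eisenstein's criterion at the prime p = 2 (which divides the constant term 1326 but p^2 = 4 does not, since 1326 is squarefree), x^4 - 1326 is irreducible over Q. Hence [Q(α):Q] = 4.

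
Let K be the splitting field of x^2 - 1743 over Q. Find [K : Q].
[K : Q] = 2

f(x) = x^2 - 1743 factors as (x - √1743)(x + √1743). The splitting field is K = Q(√1743). Since 1743 is squarefree and > 1, it is not a perfect square, so x^2 - 1743 is irreducible over Q and [Q(√1743) : Q] = 2. Hence [K : Q] = 2.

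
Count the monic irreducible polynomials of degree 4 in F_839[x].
There are 123876017580 monic irreducible polynomials of degree 4 over F_839

Each element of F_{839^4} that lies in no proper subfield is a root of exactly one monic irreducible of degree 4 over F_839, and each such polynomial has 4 distinct roots in F_{839^4}. By Möbius inversion the count is N_839(4) = (1/4) Σ_{d|4} μ(4/d) · 839^d = (1/4)(μ(4)·839^1 + μ(2)·839^2 + μ(1)·839^4) = 495504070320/4 = 123876017580.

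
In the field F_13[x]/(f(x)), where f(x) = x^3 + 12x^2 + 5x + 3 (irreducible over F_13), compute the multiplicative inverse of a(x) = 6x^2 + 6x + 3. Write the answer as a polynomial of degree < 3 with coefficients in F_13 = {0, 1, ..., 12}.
a(x)^(-1) ≡ 7x + 12 (mod f(x))

Since f is irreducible over F_13, F_13[x]/(f) is a field and a(x) ≠ 0 has an inverse. Apply the extended Euclidean algorithm to f(x) and a(x) in F_13[x]: f(x) = (11x + 4)·a(x) + (4). The last nonzero remainder is the constant 4 = gcd(f, a) in F_13. Back-substituting through the division chain expresses 4 = s(x)·a(x) + t(x)·f(x) with s(x) ≡ 2x + 9 (mod f), so (2x + 9)·a(x) ≡ 4 (mod f). Multiplying by 4^(-1) ≡ 10 in F_13 gives a(x)^(-1) ≡ 10·(2x + 9) ≡ 7x + 12 (mod f). Check: (6x^2 + 6x + 3)·(7x + 12) = 3x^3 + 10x^2 + 2x + 10 ≡ 1 (mod x^3 + 12x^2 + 5x + 3).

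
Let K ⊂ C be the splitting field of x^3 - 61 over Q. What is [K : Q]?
[K : Q] = 6

The roots of x^3 - 61 are ∛61, ω∛61, ω^2∛61 where ω = e^(2πi/3) is a primitive cube root of unity, so K = Q(∛61, ω). Now [Q(∛61):Q] = 3 (since 61 is not a perfect cube, x^3 - 61 is irreducible) and [Q(ω):Q] = 2. Both 2 and 3 divide [K:Q], and [K:Q] ≤ 3·2 = 6, so [K:Q] = 6. (Equivalently: Q(∛61) ⊂ R but ω ∉ R, so [K : Q(∛61)] = 2.)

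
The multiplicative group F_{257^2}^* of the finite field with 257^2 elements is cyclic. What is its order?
|F_{257^2}^*| = 66048

F_{257^2} has 257^2 = 66049 elements; its multiplicative group consists of all nonzero elements, so |F_{257^2}^*| = 66049 - 1 = 66048. (It is cyclic since any finite subgroup of the multiplicative group of a field is cyclic.)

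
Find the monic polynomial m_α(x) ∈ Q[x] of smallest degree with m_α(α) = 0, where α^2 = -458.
m_α(x) = x^2 + 458

α satisfies α^2 + 458 = 0, so x^2 + 458 annihilates α. Since d = -458 is squarefree and ≠ 1, it is not a perfect square in Q, so x^2 + 458 has no rational root and is therefore irreducible over Q (a degree-2 polynomial over a field is irreducible iff it has no root). Hence m_α(x) = x^2 + 458.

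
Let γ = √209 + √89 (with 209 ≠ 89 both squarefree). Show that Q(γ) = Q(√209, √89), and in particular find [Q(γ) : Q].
[Q(γ) : Q] = 4 (equivalently, Q(γ) = Q(√209, √89))

Obviously Q(γ) ⊆ Q(√209, √89), and [Q(√209, √89):Q] = 4 (since 209, 89 are distinct squarefree integers > 1 with 18601 not a perfect square). To show equality we compute the minimal polynomial of γ. From γ = √209 + √89: γ^2 = 209 + 2√(18601) + 89 = 298 + 2√(18601), so γ^2 - 298 = 2√(18601); squaring, (γ^2 - 298)^2 = 4·18601, i.e. γ^4 - 596γ^2 + 88804 - 74404 = 0, i.e. γ^4 - 596γ^2 + 14400 = 0. So γ is a root of x^4 - 596x^2 + 14400. This polynomial is irreducible over Q: it has no rational root (each ±√209 ± √89 is irrational), and any factorization into two quadratics over Q would force √(18601) ∈ Q (pairing opposite roots) or √209, √89 ∈ Q (other pairings), all impossible. Hence [Q(γ):Q] = 4 = [Q(√209, √89):Q], so Q(γ) = Q(√209, √89).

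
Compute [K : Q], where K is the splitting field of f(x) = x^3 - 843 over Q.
[K : Q] = 6

The roots of x^3 - 843 are ∛843, ω∛843, ω^2∛843 where ω = e^(2πi/3) is a primitive cube root of unity, so K = Q(∛843, ω). Now [Q(∛843):Q] = 3 (since 843 is not a perfect cube, x^3 - 843 is irreducible) and [Q(ω):Q] = 2. Both 2 and 3 divide [K:Q], and [K:Q] ≤ 3·2 = 6, so [K:Q] = 6. (Equivalently: Q(∛843) ⊂ R but ω ∉ R, so [K : Q(∛843)] = 2.)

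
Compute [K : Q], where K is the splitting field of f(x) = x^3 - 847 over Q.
[K : Q] = 6

The roots of x^3 - 847 are ∛847, ω∛847, ω^2∛847 where ω = e^(2πi/3) is a primitive cube root of unity, so K = Q(∛847, ω). Now [Q(∛847):Q] = 3 (since 847 is not a perfect cube, x^3 - 847 is irreducible) and [Q(ω):Q] = 2. Both 2 and 3 divide [K:Q], and [K:Q] ≤ 3·2 = 6, so [K:Q] = 6. (Equivalently: Q(∛847) ⊂ R but ω ∉ R, so [K : Q(∛847)] = 2.)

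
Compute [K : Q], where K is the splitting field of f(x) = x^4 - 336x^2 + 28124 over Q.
[K : Q] = 4

Solving the quadratic in x^2: x^2 = (336 ± √(336^2 - 4·28124))/2 = (336 ± √400)/2 = (336 ± 20)/2, giving x^2 = 178 or x^2 = 158. So f(x) = (x^2 - 178)(x^2 - 158) and the roots of f are ±√178, ±√158. Hence the splitting field is K = Q(√178, √158). Since 178 and 158 are distinct squarefree integers > 1, their product 28124 is not a perfect square, so √158 ∉ Q(√178). By the tower law [K:Q] = [Q(√178,√158):Q(√178)] · [Q(√178):Q] = 2 · 2 = 4.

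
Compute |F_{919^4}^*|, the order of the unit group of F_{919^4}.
|F_{919^4}^*| = 713283282720

F_{919^4} has 919^4 = 713283282721 elements; its multiplicative group consists of all nonzero elements, so |F_{919^4}^*| = 713283282721 - 1 = 713283282720. (It is cyclic since any finite subgroup of the multiplicative group of a field is cyclic.)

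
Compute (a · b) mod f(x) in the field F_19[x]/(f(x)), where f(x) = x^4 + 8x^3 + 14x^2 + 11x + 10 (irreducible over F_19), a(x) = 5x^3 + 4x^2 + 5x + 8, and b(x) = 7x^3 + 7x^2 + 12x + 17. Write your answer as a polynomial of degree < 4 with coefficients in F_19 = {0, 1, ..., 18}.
a · b ≡ 3x^2 + 3x + 12 (mod f(x))

Multiply in F_19[x]: a(x)·b(x) = (5x^3 + 4x^2 + 5x + 8)·(7x^3 + 7x^2 + 12x + 17) = 16x^6 + 6x^5 + 9x^4 + 15x^3 + 13x^2 + 10x + 3. This has degree ≥ 4, so divide by f(x) over F_19: 16x^6 + 6x^5 + 9x^4 + 15x^3 + 13x^2 + 10x + 3 = (16x^2 + 11x + 1)·(x^4 + 8x^3 + 14x^2 + 11x + 10) + (3x^2 + 3x + 12). Hence a·b ≡ 3x^2 + 3x + 12 (mod f). (F_19[x]/(f) is a field with 19^4 = 130321 elements since f is irreducible of degree 4.)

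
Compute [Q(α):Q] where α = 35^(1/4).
[Q(α):Q] = 4

α is a root of x^4 - 35. By Eisenstein's criterion at the prime p = 5 (which divides the constant term 35 but p^2 = 25 does not, since 35 is squarefree), x^4 - 35 is irreducible over Q. Hence [Q(α):Q] = 4.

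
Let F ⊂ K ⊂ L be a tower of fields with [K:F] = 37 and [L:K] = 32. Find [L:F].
[L:F] = 1184

The tower law says that for any tower of field extensions F ⊂ K ⊂ L with finite degrees, [L:F] = [L:K] · [K:F]. Here this gives [L:F] = 32 · 37 = 1184.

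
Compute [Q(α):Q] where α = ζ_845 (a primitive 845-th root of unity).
[Q(α):Q] = 624

The minimal polynomial of ζ_845 over Q is the 845-th cyclotomic polynomial Φ_845(x), which is irreducible over Q and has degree φ(845) = 624. Hence [Q(α):Q] = φ(845) = 624.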